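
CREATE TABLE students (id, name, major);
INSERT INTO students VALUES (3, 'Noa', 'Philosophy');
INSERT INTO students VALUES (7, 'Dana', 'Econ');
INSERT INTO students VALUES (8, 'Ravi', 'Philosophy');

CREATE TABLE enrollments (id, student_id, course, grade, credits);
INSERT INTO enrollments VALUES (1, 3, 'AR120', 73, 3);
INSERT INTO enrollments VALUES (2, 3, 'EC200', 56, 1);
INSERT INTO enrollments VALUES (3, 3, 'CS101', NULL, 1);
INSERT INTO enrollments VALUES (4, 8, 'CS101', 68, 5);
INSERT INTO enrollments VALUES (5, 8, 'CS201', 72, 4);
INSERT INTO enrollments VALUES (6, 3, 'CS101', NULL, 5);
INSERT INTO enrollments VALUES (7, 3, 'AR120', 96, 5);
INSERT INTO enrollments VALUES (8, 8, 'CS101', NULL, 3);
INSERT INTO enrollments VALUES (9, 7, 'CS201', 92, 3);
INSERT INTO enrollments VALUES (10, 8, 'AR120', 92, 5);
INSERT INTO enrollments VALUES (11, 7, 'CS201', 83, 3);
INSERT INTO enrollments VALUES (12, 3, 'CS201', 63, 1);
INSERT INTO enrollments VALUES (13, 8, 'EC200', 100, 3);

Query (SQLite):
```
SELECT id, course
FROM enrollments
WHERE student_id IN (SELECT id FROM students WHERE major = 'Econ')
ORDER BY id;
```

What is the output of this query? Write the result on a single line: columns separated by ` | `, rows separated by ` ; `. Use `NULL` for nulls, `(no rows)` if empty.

9 | CS201 ; 11 | CS201

Inner query: students.id where major = 'Econ'.
Outer: keep enrollments rows whose student_id is in that set.
Inner query → {7}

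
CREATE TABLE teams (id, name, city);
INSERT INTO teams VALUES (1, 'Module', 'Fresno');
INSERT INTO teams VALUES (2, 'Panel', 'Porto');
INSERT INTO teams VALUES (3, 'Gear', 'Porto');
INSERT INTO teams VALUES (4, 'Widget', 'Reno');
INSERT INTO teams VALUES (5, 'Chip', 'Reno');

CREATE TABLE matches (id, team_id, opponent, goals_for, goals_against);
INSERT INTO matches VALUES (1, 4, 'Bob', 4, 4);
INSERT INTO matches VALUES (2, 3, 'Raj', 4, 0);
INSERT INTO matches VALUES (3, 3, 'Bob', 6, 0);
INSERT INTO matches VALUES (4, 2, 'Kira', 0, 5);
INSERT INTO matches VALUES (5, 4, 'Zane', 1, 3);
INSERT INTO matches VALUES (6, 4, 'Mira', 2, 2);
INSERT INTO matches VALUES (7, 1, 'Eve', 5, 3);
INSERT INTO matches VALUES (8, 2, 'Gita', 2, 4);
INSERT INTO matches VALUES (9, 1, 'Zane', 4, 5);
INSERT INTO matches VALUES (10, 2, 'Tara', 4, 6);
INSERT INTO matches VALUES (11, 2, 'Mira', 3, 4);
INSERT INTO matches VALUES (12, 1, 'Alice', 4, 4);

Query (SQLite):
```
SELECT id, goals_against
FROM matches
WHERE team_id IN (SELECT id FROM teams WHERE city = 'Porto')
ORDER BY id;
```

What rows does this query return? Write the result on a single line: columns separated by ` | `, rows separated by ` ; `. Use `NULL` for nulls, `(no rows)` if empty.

2 | 0 ; 3 | 0 ; 4 | 5 ; 8 | 4 ; 10 | 6 ; 11 | 4

Inner query: teams.id where city = 'Porto'.
Outer: keep matches rows whose team_id is in that set.
Inner query → {2, 3}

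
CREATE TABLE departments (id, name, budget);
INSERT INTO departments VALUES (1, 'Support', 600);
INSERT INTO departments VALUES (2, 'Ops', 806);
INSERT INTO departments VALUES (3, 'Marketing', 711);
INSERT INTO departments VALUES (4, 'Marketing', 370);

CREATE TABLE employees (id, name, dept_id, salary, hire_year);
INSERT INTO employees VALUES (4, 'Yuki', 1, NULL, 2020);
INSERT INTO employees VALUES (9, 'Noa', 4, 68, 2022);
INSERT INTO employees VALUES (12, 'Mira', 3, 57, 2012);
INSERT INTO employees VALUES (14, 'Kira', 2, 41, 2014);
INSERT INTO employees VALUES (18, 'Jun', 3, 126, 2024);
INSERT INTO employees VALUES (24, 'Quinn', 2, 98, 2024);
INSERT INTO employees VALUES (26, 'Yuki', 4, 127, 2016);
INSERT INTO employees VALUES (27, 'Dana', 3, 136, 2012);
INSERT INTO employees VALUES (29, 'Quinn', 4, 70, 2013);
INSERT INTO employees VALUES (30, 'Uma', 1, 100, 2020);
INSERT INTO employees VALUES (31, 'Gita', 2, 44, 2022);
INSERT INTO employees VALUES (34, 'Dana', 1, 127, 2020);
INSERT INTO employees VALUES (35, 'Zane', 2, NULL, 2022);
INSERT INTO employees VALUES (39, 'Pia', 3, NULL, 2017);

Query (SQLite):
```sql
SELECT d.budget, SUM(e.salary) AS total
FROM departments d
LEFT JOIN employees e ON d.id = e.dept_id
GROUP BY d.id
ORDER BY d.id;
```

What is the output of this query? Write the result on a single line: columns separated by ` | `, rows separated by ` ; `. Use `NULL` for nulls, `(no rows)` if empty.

600 | 227 ; 806 | 183 ; 711 | 319 ; 370 | 265

LEFT JOIN keeps every departments row; unmatched ones get NULL for employees columns.
Group by departments.id and compute SUM(e.salary). SUM over an all-NULL group is NULL.
  1: ids {4, 30, 34} → SUM(e.salary)=227
  2: ids {14, 24, 31, 35} → SUM(e.salary)=183
  3: ids {12, 18, 27, 39} → SUM(e.salary)=319
  4: ids {9, 26, 29} → SUM(e.salary)=265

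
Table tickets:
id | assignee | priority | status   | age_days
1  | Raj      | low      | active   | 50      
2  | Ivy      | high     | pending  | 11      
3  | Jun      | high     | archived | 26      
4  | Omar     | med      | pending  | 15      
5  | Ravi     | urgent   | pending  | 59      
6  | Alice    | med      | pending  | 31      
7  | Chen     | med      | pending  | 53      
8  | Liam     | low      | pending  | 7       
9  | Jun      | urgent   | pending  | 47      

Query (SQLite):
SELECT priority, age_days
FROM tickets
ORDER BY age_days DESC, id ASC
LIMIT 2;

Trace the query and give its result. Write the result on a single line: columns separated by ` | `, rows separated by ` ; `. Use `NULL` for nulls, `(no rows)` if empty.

urgent | 59 ; med | 53

Sort by age_days desc, tiebreak id asc: (59, id=5), (53, id=7), (50, id=1), (47, id=9), (31, id=6) …. Take first 2.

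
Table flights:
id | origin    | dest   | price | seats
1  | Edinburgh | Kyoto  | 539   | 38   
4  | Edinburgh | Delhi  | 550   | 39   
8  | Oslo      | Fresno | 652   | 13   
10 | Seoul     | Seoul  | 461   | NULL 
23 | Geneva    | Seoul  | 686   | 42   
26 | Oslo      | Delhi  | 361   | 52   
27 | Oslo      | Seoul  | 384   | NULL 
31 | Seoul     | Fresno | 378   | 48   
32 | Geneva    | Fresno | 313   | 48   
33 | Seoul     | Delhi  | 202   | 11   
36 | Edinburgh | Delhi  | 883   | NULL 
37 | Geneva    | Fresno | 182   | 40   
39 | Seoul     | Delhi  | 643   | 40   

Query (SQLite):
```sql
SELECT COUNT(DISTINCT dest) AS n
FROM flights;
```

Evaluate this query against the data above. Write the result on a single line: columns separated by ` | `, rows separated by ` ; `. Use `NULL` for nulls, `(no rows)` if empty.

4

Count distinct non-NULL dest values.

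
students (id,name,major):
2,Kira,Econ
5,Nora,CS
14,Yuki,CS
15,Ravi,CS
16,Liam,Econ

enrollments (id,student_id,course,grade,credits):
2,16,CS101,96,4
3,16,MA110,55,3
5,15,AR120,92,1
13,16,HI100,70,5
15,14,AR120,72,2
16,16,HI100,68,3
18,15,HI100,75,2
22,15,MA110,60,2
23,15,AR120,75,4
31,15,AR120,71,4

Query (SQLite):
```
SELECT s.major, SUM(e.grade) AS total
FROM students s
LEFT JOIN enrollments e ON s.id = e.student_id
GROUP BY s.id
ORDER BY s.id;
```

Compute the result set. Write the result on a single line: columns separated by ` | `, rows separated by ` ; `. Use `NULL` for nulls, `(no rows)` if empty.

Econ | NULL ; CS | NULL ; CS | 72 ; CS | 373 ; Econ | 289

LEFT JOIN keeps every students row; unmatched ones get NULL for enrollments columns.
Group by students.id and compute SUM(e.grade). SUM over an all-NULL group is NULL.
  2: ids {—} → SUM(e.grade)=NULL
  5: ids {—} → SUM(e.grade)=NULL
  14: ids {15} → SUM(e.grade)=72
  15: ids {5, 18, 22, 23, 31} → SUM(e.grade)=373
  16: ids {2, 3, 13, 16} → SUM(e.grade)=289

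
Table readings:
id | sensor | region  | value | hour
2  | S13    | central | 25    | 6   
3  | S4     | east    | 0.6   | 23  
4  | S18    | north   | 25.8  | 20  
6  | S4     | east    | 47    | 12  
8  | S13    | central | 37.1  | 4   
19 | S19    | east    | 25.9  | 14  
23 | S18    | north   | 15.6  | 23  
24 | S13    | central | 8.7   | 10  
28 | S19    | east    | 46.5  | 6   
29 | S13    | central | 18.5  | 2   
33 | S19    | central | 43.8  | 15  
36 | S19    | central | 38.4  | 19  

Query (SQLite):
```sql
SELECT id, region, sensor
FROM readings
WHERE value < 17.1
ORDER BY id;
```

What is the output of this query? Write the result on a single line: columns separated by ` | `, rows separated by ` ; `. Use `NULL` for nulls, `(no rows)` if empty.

3 | east | S4 ; 23 | north | S18 ; 24 | central | S13

value < 17.1: ids {3, 23, 24}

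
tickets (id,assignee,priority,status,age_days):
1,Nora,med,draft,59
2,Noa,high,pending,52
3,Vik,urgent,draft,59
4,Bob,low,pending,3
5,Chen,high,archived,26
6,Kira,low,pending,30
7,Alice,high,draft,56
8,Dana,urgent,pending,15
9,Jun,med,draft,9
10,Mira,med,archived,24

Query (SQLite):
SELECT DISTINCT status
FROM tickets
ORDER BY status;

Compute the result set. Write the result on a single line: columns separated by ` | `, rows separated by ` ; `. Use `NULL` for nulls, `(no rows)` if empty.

archived ; draft ; pending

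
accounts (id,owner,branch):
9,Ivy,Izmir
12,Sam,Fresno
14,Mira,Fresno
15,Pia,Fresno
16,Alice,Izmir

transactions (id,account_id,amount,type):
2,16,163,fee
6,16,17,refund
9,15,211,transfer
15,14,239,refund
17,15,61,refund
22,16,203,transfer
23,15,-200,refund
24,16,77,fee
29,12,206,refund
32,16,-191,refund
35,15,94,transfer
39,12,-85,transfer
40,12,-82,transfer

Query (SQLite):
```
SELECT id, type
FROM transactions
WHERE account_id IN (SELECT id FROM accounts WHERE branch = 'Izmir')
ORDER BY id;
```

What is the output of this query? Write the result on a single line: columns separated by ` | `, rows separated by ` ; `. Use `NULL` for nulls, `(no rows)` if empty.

Inner query: accounts.id where branch = 'Izmir'.
Outer: keep transactions rows whose account_id is in that set.
Inner query → {9, 16}

2 | fee ; 6 | refund ; 22 | transfer ; 24 | fee ; 32 | refund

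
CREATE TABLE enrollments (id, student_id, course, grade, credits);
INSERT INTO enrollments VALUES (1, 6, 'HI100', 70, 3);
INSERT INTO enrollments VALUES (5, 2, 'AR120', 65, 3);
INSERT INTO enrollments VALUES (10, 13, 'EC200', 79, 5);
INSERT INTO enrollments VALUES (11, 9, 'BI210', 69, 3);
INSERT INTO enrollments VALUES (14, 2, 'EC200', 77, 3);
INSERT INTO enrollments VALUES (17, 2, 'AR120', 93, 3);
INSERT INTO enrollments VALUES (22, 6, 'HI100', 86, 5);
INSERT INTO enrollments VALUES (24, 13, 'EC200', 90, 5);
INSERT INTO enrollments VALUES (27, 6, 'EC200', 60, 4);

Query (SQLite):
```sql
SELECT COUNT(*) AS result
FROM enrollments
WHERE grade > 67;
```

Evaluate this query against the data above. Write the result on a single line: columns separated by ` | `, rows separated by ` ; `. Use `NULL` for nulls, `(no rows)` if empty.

7

Rows where grade > 67 → credits values: [3, 5, 3, 3, 3, 5, 5].
COUNT(*) counts rows → 7.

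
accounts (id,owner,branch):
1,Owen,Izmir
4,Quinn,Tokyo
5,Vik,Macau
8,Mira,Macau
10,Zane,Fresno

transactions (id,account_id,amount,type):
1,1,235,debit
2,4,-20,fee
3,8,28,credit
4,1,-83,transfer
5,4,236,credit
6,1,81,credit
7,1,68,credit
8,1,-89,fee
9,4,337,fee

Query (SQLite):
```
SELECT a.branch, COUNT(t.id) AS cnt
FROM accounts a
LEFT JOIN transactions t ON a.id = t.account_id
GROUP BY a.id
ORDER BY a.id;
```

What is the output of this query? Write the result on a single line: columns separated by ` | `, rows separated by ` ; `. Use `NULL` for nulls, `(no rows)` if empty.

Izmir | 5 ; Tokyo | 3 ; Macau | 0 ; Macau | 1 ; Fresno | 0

LEFT JOIN keeps every accounts row; unmatched ones get NULL for transactions columns.
Group by accounts.id and compute COUNT(t.id). COUNT(col) of an all-NULL group is 0.
  1: ids {1, 4, 6, 7, 8} → COUNT(t.id)=5
  4: ids {2, 5, 9} → COUNT(t.id)=3
  5: ids {—} → COUNT(t.id)=0
  8: ids {3} → COUNT(t.id)=1
  10: ids {—} → COUNT(t.id)=0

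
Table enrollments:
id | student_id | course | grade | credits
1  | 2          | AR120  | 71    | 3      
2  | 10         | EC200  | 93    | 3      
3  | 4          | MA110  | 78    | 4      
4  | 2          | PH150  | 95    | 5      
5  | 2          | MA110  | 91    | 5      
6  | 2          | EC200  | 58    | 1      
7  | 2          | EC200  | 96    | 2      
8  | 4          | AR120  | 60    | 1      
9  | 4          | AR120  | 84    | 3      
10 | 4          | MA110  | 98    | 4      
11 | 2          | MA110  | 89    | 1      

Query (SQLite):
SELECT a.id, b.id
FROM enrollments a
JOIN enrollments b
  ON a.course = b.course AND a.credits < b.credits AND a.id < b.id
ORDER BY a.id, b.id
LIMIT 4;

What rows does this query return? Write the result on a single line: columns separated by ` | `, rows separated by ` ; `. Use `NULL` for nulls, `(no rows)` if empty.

3 | 5 ; 6 | 7 ; 8 | 9

Pairs (a,b) with same course, a.credits < b.credits, a.id < b.id.
course groups: AR120:{1,8,9} EC200:{2,6,7} MA110:{3,5,10,11} PH150:{4}
Ordered by (a.id, b.id); first 4.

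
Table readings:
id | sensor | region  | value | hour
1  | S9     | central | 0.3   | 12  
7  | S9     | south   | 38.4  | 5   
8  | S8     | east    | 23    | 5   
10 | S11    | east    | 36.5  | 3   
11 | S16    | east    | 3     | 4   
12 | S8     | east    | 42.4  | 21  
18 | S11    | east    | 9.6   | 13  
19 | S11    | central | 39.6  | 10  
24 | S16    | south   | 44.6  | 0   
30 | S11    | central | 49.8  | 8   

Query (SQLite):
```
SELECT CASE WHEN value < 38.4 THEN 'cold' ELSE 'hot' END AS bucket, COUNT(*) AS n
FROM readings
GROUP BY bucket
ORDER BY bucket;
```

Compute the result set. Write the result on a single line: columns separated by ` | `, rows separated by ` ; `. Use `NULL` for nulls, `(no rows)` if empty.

cold | 5 ; hot | 5

Bucket rows by value < 38.4 → 'cold' else 'hot'; count each bucket.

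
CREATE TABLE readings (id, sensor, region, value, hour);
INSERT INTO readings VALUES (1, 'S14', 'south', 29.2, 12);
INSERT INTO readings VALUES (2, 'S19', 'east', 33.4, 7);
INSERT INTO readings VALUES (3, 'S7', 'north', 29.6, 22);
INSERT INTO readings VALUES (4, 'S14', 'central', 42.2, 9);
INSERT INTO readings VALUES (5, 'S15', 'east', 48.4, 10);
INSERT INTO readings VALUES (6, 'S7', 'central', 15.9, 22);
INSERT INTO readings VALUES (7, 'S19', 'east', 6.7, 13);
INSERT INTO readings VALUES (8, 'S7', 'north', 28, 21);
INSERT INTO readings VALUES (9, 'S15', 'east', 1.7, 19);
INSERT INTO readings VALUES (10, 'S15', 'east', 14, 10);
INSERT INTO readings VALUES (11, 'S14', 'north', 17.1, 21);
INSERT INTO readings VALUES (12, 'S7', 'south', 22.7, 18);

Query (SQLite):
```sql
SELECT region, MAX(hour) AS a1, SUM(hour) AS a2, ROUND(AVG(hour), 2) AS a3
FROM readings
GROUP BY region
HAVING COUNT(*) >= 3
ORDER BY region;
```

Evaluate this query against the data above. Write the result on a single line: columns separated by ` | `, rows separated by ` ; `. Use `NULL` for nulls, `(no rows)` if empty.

east | 19 | 59 | 11.8 ; north | 22 | 64 | 21.33

Group readings by region.
Per group compute: MAX(hour), SUM(hour), ROUND(AVG(hour), 2).
HAVING: drop groups with fewer than 3 rows.
  central: ids {4, 6} → MAX(hour)=22, SUM(hour)=31, ROUND(AVG(hour), 2)=15.5
  east: ids {2, 5, 7, 9, 10} → MAX(hour)=19, SUM(hour)=59, ROUND(AVG(hour), 2)=11.8
  north: ids {3, 8, 11} → MAX(hour)=22, SUM(hour)=64, ROUND(AVG(hour), 2)=21.33
  south: ids {1, 12} → MAX(hour)=18, SUM(hour)=30, ROUND(AVG(hour), 2)=15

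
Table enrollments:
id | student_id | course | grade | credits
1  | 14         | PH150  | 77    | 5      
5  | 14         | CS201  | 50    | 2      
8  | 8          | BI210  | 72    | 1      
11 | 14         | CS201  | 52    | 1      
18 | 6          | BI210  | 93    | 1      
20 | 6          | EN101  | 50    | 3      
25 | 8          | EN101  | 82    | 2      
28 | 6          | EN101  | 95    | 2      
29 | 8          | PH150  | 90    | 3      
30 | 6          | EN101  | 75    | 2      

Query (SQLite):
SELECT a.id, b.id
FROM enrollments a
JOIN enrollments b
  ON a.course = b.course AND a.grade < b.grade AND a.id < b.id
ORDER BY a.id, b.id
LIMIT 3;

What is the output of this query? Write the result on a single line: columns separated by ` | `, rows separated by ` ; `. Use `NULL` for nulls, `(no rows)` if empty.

Pairs (a,b) with same course, a.grade < b.grade, a.id < b.id.
course groups: BI210:{8,18} CS201:{5,11} EN101:{20,25,28,30} PH150:{1,29}
Ordered by (a.id, b.id); first 3.

1 | 29 ; 5 | 11 ; 8 | 18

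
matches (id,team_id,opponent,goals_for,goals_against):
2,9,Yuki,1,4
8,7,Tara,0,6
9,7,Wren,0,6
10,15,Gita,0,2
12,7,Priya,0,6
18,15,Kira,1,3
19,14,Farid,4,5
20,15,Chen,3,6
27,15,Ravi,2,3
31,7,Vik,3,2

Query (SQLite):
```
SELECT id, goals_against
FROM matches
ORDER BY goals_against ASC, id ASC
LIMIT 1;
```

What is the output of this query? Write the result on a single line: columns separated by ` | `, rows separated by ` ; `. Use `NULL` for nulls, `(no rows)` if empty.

Sort by goals_against asc, tiebreak id asc: (2, id=10), (2, id=31), (3, id=18), (3, id=27) …. Take first 1.

10 | 2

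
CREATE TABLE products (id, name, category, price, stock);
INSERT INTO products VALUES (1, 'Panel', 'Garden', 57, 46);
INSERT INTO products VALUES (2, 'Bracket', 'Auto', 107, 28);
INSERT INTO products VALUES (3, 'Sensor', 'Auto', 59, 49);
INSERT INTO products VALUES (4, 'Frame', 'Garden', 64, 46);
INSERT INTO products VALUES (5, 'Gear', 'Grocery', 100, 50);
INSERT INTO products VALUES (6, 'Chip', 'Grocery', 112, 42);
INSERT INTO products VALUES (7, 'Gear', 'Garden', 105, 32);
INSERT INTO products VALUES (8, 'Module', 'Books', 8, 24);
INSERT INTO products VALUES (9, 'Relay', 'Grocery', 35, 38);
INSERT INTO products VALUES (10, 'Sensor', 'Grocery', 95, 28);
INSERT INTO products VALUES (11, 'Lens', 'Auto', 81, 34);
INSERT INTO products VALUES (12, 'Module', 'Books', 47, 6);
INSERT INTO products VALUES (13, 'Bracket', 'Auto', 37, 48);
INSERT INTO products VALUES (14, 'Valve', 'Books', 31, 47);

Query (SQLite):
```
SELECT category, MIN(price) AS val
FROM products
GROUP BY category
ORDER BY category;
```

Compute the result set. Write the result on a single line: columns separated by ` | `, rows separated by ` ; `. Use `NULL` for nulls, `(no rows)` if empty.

Partition products by category; compute MIN(price) within each group.
  Auto: ids {2, 3, 11, 13} → MIN(price)=37
  Books: ids {8, 12, 14} → MIN(price)=8
  Garden: ids {1, 4, 7} → MIN(price)=57
  Grocery: ids {5, 6, 9, 10} → MIN(price)=35

Auto | 37 ; Books | 8 ; Garden | 57 ; Grocery | 35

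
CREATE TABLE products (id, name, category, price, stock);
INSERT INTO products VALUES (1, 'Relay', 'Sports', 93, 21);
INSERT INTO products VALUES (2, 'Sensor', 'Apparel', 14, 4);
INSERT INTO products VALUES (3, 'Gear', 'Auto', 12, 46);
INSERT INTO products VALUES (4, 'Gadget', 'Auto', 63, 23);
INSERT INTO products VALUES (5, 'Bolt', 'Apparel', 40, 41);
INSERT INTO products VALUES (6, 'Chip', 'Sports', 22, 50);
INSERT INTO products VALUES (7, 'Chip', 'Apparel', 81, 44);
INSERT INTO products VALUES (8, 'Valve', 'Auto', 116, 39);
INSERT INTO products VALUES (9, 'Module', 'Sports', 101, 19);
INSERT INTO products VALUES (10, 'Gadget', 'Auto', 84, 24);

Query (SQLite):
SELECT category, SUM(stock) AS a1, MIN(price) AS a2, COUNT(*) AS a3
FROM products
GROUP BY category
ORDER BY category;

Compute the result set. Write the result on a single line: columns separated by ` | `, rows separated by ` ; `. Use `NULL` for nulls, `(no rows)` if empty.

Group products by category.
Per group compute: SUM(stock), MIN(price), COUNT(*).
  Apparel: ids {2, 5, 7} → SUM(stock)=89, MIN(price)=14, COUNT(*)=3
  Auto: ids {3, 4, 8, 10} → SUM(stock)=132, MIN(price)=12, COUNT(*)=4
  Sports: ids {1, 6, 9} → SUM(stock)=90, MIN(price)=22, COUNT(*)=3

Apparel | 89 | 14 | 3 ; Auto | 132 | 12 | 4 ; Sports | 90 | 22 | 3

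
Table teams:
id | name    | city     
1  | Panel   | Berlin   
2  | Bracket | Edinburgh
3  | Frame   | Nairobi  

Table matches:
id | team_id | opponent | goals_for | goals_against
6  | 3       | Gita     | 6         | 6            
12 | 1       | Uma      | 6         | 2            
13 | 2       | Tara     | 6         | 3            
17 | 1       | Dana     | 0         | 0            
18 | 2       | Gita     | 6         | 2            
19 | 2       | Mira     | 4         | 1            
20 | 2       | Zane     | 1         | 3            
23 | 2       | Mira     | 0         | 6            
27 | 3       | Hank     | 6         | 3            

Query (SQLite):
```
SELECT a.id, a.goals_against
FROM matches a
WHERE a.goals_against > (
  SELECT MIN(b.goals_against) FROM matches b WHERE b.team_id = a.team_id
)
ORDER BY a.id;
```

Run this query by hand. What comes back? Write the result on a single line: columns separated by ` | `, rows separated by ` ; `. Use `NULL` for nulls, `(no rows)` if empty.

For each matches row a, compute MIN(goals_against) over rows sharing a.team_id.
Keep row a if a.goals_against > that per-group MIN.
  team_id=1: MIN(goals_against) = 0
  team_id=2: MIN(goals_against) = 1
  team_id=3: MIN(goals_against) = 3

6 | 6 ; 12 | 2 ; 13 | 3 ; 18 | 2 ; 20 | 3 ; 23 | 6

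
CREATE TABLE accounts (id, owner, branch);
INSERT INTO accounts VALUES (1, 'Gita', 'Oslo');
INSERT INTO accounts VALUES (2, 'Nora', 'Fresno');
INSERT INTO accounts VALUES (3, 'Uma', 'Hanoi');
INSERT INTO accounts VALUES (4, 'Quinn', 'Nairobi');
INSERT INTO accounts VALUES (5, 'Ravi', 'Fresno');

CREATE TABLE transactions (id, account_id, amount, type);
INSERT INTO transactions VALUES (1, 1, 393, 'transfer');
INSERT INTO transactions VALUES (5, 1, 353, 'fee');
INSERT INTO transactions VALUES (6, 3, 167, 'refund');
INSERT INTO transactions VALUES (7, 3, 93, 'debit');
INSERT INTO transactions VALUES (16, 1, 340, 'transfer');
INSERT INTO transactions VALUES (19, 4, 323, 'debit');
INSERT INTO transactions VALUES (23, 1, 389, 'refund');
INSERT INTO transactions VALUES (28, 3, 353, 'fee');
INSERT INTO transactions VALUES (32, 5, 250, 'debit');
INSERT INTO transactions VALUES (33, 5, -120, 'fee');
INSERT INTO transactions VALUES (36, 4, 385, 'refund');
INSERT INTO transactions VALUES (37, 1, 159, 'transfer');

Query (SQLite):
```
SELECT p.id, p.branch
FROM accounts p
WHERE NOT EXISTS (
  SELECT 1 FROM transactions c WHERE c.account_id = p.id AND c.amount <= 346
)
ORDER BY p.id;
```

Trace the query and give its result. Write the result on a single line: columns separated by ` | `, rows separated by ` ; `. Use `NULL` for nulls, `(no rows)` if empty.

For each accounts row, check whether any transactions with matching account_id has amount <= 346.
Keep rows where that is false.

2 | Fresno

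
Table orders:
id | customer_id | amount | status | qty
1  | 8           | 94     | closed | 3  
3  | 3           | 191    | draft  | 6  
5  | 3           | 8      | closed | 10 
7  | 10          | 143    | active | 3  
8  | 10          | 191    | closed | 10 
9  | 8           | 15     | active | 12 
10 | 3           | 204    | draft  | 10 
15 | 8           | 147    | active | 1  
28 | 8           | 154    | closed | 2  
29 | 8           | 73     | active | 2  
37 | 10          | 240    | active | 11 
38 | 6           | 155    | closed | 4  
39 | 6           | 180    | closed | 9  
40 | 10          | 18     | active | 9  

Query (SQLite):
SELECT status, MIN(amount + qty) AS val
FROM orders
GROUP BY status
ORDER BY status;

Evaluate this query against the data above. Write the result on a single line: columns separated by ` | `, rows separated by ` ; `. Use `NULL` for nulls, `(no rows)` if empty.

active | 27 ; closed | 18 ; draft | 197

For each row compute amount + qty.
Group by status; take MIN of the expression per group.
  active: ids {7, 9, 15, 29, 37, 40} → MIN(amount + qty)=27
  closed: ids {1, 5, 8, 28, 38, 39} → MIN(amount + qty)=18
  draft: ids {3, 10} → MIN(amount + qty)=197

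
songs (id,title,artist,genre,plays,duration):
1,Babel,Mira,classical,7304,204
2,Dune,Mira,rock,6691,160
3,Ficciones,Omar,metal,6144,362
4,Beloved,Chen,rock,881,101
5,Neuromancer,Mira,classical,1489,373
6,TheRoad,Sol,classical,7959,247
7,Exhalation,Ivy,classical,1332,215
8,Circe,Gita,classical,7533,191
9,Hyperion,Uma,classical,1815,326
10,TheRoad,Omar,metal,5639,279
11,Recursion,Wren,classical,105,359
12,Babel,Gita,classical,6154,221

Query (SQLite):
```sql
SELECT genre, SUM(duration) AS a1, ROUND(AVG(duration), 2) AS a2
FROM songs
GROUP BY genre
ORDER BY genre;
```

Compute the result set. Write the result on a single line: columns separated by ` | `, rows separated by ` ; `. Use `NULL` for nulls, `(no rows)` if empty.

Group songs by genre.
Per group compute: SUM(duration), ROUND(AVG(duration), 2).
  classical: ids {1, 5, 6, 7, 8, 9, 11, 12} → SUM(duration)=2136, ROUND(AVG(duration), 2)=267
  metal: ids {3, 10} → SUM(duration)=641, ROUND(AVG(duration), 2)=320.5
  rock: ids {2, 4} → SUM(duration)=261, ROUND(AVG(duration), 2)=130.5

classical | 2136 | 267 ; metal | 641 | 320.5 ; rock | 261 | 130.5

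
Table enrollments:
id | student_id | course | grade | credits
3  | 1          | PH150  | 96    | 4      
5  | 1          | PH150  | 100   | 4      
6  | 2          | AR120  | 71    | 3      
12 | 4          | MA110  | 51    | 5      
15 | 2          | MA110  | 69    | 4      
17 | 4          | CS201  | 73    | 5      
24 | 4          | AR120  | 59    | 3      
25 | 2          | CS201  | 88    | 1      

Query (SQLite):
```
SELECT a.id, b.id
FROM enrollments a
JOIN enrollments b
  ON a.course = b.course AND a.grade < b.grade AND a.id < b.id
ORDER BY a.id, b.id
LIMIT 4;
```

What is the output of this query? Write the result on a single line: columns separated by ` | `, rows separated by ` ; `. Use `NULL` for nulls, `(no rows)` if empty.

3 | 5 ; 12 | 15 ; 17 | 25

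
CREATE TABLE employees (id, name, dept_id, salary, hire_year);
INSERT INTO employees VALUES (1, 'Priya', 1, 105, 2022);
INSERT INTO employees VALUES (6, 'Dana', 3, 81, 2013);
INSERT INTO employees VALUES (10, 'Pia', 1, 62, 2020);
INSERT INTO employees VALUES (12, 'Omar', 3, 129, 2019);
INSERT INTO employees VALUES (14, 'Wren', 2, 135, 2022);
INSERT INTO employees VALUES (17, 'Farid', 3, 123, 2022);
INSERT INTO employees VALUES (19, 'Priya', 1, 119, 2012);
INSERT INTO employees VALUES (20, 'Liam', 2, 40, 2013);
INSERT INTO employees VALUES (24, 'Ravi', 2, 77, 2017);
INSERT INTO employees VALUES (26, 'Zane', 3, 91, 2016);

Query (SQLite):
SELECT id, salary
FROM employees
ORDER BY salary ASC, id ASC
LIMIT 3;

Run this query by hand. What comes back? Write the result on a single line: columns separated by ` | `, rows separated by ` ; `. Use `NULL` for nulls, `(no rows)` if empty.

Sort by salary asc, tiebreak id asc: (40, id=20), (62, id=10), (77, id=24), (81, id=6), (91, id=26), (105, id=1) …. Take first 3.

20 | 40 ; 10 | 62 ; 24 | 77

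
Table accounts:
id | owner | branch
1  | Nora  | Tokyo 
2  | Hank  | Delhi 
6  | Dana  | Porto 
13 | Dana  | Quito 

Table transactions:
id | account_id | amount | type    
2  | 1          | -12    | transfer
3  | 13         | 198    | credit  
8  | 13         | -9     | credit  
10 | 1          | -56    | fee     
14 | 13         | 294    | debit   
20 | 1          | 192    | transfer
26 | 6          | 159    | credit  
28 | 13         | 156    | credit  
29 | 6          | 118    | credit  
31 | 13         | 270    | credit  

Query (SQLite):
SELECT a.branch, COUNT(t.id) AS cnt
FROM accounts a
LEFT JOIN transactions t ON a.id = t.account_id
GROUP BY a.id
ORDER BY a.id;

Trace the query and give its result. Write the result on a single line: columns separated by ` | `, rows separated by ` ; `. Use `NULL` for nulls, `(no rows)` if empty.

LEFT JOIN keeps every accounts row; unmatched ones get NULL for transactions columns.
Group by accounts.id and compute COUNT(t.id). COUNT(col) of an all-NULL group is 0.
  1: ids {2, 10, 20} → COUNT(t.id)=3
  2: ids {—} → COUNT(t.id)=0
  6: ids {26, 29} → COUNT(t.id)=2
  13: ids {3, 8, 14, 28, 31} → COUNT(t.id)=5

Tokyo | 3 ; Delhi | 0 ; Porto | 2 ; Quito | 5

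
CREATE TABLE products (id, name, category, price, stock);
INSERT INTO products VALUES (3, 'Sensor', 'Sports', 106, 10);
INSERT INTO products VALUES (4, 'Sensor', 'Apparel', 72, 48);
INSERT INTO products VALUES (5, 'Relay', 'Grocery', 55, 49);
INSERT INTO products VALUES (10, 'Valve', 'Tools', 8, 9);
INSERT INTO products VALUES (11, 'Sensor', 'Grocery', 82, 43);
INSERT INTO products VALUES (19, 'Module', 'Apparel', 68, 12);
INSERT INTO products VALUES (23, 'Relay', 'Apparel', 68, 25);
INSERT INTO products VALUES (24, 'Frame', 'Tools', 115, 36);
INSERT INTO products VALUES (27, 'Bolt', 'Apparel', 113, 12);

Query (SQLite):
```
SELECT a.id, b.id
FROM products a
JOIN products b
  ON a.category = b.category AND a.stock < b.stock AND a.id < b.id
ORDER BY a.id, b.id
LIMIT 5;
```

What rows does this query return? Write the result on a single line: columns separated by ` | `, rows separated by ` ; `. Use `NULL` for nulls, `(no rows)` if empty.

10 | 24 ; 19 | 23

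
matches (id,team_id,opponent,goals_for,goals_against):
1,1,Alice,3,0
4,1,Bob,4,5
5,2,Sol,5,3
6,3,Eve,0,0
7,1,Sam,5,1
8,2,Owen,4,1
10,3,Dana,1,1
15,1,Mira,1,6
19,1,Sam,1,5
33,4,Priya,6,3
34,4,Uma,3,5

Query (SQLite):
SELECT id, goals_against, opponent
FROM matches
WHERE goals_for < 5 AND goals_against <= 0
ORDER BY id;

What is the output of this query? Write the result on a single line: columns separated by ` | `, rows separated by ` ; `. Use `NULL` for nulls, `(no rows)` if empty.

1 | 0 | Alice ; 6 | 0 | Eve

goals_for < 5: ids {1, 4, 6, 8, 10, 15, 19, 34}
goals_against <= 0: ids {1, 6}
Combine with AND.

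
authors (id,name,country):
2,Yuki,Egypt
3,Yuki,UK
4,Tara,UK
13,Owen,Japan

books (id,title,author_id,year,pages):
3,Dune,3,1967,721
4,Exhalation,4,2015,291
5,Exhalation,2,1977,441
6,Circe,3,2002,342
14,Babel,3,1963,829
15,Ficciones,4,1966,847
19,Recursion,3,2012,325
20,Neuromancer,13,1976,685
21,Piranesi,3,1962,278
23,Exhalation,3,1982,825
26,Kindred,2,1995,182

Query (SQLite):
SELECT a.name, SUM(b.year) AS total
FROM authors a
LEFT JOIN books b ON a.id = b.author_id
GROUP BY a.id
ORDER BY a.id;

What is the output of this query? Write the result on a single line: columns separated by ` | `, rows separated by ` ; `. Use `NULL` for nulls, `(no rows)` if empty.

Yuki | 3972 ; Yuki | 11888 ; Tara | 3981 ; Owen | 1976

LEFT JOIN keeps every authors row; unmatched ones get NULL for books columns.
Group by authors.id and compute SUM(b.year). SUM over an all-NULL group is NULL.
  2: ids {5, 26} → SUM(b.year)=3972
  3: ids {3, 6, 14, 19, 21, 23} → SUM(b.year)=11888
  4: ids {4, 15} → SUM(b.year)=3981
  13: ids {20} → SUM(b.year)=1976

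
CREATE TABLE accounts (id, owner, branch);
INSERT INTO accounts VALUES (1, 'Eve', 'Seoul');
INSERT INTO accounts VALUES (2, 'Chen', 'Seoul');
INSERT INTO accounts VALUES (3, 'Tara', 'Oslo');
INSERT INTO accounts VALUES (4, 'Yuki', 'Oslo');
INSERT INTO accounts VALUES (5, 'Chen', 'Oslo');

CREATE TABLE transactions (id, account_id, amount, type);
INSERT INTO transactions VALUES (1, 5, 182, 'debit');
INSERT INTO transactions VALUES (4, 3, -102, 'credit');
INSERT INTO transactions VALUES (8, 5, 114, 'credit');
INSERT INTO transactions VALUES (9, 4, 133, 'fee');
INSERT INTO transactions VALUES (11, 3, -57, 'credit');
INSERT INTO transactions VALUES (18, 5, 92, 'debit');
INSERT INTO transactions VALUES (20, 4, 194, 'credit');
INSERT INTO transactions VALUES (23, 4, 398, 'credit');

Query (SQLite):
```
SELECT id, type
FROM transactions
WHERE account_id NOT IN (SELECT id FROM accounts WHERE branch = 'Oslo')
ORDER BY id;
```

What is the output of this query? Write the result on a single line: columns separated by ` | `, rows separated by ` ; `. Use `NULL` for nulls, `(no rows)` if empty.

(no rows)

Inner query: accounts.id where branch = 'Oslo'.
Outer: keep transactions rows whose account_id is not in that set.
Inner query → {3, 4, 5}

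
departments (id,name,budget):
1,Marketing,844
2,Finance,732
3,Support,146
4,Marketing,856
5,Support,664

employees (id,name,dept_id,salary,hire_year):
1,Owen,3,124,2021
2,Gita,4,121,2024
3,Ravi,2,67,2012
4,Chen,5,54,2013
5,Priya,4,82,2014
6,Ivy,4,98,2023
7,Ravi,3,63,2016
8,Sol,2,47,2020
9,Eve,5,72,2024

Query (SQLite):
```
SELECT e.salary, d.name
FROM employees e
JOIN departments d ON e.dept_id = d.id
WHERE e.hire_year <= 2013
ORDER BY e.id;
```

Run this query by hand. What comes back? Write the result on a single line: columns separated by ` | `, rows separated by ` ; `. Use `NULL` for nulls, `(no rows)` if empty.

67 | Finance ; 54 | Support

Each employees row matches the departments row where dept_id = departments.id.
Then keep rows with e.hire_year <= 2013.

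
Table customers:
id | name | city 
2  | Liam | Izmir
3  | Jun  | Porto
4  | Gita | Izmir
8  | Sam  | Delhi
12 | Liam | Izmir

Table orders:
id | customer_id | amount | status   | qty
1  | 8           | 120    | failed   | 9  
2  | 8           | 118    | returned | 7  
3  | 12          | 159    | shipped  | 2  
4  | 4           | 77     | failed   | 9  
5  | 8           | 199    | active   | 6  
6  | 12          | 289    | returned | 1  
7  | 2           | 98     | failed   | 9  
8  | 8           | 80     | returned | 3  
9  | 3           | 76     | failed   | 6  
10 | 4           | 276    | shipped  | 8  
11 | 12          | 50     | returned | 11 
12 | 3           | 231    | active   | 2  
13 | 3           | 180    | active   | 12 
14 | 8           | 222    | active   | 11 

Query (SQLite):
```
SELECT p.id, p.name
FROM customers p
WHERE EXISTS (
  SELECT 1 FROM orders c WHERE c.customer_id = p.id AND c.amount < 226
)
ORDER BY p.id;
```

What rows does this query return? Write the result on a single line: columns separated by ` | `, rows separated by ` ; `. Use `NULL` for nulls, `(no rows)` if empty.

2 | Liam ; 3 | Jun ; 4 | Gita ; 8 | Sam ; 12 | Liam

For each customers row, check whether any orders with matching customer_id has amount < 226.
Keep rows where that is true.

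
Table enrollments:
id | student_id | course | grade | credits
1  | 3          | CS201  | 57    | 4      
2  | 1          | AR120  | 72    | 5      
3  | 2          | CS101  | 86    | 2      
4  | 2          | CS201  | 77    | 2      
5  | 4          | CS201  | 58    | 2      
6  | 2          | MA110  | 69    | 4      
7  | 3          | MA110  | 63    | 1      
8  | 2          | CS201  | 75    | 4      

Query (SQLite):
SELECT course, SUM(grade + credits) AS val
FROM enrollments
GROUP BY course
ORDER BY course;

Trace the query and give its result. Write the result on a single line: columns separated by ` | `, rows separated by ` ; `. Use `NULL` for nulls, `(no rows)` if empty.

For each row compute grade + credits.
Group by course; take SUM of the expression per group.
  AR120: ids {2} → SUM(grade + credits)=77
  CS101: ids {3} → SUM(grade + credits)=88
  CS201: ids {1, 4, 5, 8} → SUM(grade + credits)=279
  MA110: ids {6, 7} → SUM(grade + credits)=137

AR120 | 77 ; CS101 | 88 ; CS201 | 279 ; MA110 | 137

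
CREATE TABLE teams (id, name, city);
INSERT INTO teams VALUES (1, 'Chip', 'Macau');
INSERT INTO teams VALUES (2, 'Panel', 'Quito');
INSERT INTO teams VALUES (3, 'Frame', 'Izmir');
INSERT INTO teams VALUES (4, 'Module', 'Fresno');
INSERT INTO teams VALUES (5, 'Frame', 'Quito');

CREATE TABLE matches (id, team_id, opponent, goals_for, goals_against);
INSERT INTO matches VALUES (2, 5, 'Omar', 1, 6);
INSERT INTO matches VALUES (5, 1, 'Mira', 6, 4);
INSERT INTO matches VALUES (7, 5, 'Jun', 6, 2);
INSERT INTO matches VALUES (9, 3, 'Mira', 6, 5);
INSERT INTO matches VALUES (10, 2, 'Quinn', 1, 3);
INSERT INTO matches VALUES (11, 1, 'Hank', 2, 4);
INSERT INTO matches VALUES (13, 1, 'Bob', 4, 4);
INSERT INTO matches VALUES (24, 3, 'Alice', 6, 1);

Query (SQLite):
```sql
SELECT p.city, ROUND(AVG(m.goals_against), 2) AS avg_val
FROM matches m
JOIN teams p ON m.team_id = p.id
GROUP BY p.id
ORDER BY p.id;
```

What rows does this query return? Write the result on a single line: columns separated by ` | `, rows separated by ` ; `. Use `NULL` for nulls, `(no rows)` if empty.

Macau | 4 ; Quito | 3 ; Izmir | 3 ; Quito | 4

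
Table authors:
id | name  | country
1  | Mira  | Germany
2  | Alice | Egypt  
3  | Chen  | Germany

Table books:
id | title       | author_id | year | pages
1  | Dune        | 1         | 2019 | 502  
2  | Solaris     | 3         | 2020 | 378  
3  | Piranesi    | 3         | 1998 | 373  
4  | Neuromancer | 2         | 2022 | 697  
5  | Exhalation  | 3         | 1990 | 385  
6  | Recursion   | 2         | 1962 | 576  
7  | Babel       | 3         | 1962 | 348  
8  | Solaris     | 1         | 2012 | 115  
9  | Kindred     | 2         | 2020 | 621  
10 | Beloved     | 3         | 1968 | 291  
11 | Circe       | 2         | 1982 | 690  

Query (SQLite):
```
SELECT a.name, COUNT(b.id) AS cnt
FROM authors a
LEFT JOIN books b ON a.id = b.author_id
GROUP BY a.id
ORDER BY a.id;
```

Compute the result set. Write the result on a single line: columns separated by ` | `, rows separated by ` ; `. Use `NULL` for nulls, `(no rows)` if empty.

Mira | 2 ; Alice | 4 ; Chen | 5

LEFT JOIN keeps every authors row; unmatched ones get NULL for books columns.
Group by authors.id and compute COUNT(b.id). COUNT(col) of an all-NULL group is 0.
  1: ids {1, 8} → COUNT(b.id)=2
  2: ids {4, 6, 9, 11} → COUNT(b.id)=4
  3: ids {2, 3, 5, 7, 10} → COUNT(b.id)=5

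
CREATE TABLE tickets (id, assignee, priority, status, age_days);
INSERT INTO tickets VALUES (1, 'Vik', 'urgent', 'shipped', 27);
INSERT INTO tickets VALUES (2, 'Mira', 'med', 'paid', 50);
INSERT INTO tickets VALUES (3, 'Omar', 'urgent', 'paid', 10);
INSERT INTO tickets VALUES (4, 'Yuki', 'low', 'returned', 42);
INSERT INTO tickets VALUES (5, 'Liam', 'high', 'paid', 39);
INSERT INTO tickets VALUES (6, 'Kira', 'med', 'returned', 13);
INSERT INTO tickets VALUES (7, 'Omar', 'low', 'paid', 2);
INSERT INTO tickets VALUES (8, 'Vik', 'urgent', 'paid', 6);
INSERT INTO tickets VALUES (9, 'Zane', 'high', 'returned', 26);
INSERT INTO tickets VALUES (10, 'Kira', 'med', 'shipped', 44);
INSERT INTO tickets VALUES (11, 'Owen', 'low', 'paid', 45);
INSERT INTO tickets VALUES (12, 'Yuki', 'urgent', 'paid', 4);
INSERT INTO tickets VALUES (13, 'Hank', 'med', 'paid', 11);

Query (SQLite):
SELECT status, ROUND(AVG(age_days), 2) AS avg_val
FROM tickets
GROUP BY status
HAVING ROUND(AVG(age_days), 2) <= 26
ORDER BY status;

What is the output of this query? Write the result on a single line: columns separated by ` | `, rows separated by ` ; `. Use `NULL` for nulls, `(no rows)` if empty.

paid | 20.88

Partition tickets by status; compute ROUND(AVG(age_days), 2) within each group.
HAVING: keep groups where ROUND(AVG(age_days), 2) <= 26.
  paid: ids {2, 3, 5, 7, 8, 11, 12, 13} → ROUND(AVG(age_days), 2)=20.88
  returned: ids {4, 6, 9} → ROUND(AVG(age_days), 2)=27
  shipped: ids {1, 10} → ROUND(AVG(age_days), 2)=35.5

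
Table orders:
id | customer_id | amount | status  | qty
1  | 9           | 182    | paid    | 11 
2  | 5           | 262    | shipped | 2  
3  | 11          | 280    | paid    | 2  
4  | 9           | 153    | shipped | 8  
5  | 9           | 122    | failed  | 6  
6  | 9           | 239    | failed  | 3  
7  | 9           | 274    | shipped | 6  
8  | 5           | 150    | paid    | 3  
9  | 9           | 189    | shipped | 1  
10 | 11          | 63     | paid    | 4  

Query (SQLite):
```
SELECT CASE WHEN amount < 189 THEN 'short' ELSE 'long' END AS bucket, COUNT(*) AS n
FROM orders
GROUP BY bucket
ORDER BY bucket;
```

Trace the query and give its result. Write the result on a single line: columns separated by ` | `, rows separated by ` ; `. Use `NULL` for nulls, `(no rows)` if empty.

long | 5 ; short | 5

Bucket rows by amount < 189 → 'short' else 'long'; count each bucket.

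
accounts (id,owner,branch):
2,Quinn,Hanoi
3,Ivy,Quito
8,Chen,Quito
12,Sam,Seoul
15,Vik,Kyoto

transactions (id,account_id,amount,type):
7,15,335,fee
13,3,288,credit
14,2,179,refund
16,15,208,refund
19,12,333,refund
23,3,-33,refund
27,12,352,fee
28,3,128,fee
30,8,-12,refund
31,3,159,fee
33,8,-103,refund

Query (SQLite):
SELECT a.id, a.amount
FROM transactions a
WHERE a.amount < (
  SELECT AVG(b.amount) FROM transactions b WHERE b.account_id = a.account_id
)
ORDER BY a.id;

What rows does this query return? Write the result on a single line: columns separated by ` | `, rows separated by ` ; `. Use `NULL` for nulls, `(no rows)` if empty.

For each transactions row a, compute AVG(amount) over rows sharing a.account_id.
Keep row a if a.amount < that per-group AVG.
  account_id=2: AVG(amount) = 179.0
  account_id=3: AVG(amount) = 135.5
  account_id=8: AVG(amount) = -57.5
  account_id=12: AVG(amount) = 342.5
  account_id=15: AVG(amount) = 271.5

16 | 208 ; 19 | 333 ; 23 | -33 ; 28 | 128 ; 33 | -103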